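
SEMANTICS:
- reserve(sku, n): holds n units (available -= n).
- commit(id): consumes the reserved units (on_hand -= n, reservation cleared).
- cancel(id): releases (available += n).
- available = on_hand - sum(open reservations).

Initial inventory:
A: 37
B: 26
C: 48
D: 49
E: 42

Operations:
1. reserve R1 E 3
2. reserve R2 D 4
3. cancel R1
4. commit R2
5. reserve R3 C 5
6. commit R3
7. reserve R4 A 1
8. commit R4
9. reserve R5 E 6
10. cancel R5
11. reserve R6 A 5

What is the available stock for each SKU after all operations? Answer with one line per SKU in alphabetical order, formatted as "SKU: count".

Answer: A: 31
B: 26
C: 43
D: 45
E: 42

Derivation:
Step 1: reserve R1 E 3 -> on_hand[A=37 B=26 C=48 D=49 E=42] avail[A=37 B=26 C=48 D=49 E=39] open={R1}
Step 2: reserve R2 D 4 -> on_hand[A=37 B=26 C=48 D=49 E=42] avail[A=37 B=26 C=48 D=45 E=39] open={R1,R2}
Step 3: cancel R1 -> on_hand[A=37 B=26 C=48 D=49 E=42] avail[A=37 B=26 C=48 D=45 E=42] open={R2}
Step 4: commit R2 -> on_hand[A=37 B=26 C=48 D=45 E=42] avail[A=37 B=26 C=48 D=45 E=42] open={}
Step 5: reserve R3 C 5 -> on_hand[A=37 B=26 C=48 D=45 E=42] avail[A=37 B=26 C=43 D=45 E=42] open={R3}
Step 6: commit R3 -> on_hand[A=37 B=26 C=43 D=45 E=42] avail[A=37 B=26 C=43 D=45 E=42] open={}
Step 7: reserve R4 A 1 -> on_hand[A=37 B=26 C=43 D=45 E=42] avail[A=36 B=26 C=43 D=45 E=42] open={R4}
Step 8: commit R4 -> on_hand[A=36 B=26 C=43 D=45 E=42] avail[A=36 B=26 C=43 D=45 E=42] open={}
Step 9: reserve R5 E 6 -> on_hand[A=36 B=26 C=43 D=45 E=42] avail[A=36 B=26 C=43 D=45 E=36] open={R5}
Step 10: cancel R5 -> on_hand[A=36 B=26 C=43 D=45 E=42] avail[A=36 B=26 C=43 D=45 E=42] open={}
Step 11: reserve R6 A 5 -> on_hand[A=36 B=26 C=43 D=45 E=42] avail[A=31 B=26 C=43 D=45 E=42] open={R6}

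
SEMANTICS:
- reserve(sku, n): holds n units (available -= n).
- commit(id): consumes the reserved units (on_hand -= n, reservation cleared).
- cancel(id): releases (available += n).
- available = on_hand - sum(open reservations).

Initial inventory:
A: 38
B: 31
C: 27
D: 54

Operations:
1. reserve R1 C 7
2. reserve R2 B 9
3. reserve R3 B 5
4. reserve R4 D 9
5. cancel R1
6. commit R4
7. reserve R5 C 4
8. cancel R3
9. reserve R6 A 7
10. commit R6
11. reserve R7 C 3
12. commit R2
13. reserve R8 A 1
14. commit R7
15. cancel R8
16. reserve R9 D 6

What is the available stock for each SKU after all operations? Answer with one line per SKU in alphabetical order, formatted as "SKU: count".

Step 1: reserve R1 C 7 -> on_hand[A=38 B=31 C=27 D=54] avail[A=38 B=31 C=20 D=54] open={R1}
Step 2: reserve R2 B 9 -> on_hand[A=38 B=31 C=27 D=54] avail[A=38 B=22 C=20 D=54] open={R1,R2}
Step 3: reserve R3 B 5 -> on_hand[A=38 B=31 C=27 D=54] avail[A=38 B=17 C=20 D=54] open={R1,R2,R3}
Step 4: reserve R4 D 9 -> on_hand[A=38 B=31 C=27 D=54] avail[A=38 B=17 C=20 D=45] open={R1,R2,R3,R4}
Step 5: cancel R1 -> on_hand[A=38 B=31 C=27 D=54] avail[A=38 B=17 C=27 D=45] open={R2,R3,R4}
Step 6: commit R4 -> on_hand[A=38 B=31 C=27 D=45] avail[A=38 B=17 C=27 D=45] open={R2,R3}
Step 7: reserve R5 C 4 -> on_hand[A=38 B=31 C=27 D=45] avail[A=38 B=17 C=23 D=45] open={R2,R3,R5}
Step 8: cancel R3 -> on_hand[A=38 B=31 C=27 D=45] avail[A=38 B=22 C=23 D=45] open={R2,R5}
Step 9: reserve R6 A 7 -> on_hand[A=38 B=31 C=27 D=45] avail[A=31 B=22 C=23 D=45] open={R2,R5,R6}
Step 10: commit R6 -> on_hand[A=31 B=31 C=27 D=45] avail[A=31 B=22 C=23 D=45] open={R2,R5}
Step 11: reserve R7 C 3 -> on_hand[A=31 B=31 C=27 D=45] avail[A=31 B=22 C=20 D=45] open={R2,R5,R7}
Step 12: commit R2 -> on_hand[A=31 B=22 C=27 D=45] avail[A=31 B=22 C=20 D=45] open={R5,R7}
Step 13: reserve R8 A 1 -> on_hand[A=31 B=22 C=27 D=45] avail[A=30 B=22 C=20 D=45] open={R5,R7,R8}
Step 14: commit R7 -> on_hand[A=31 B=22 C=24 D=45] avail[A=30 B=22 C=20 D=45] open={R5,R8}
Step 15: cancel R8 -> on_hand[A=31 B=22 C=24 D=45] avail[A=31 B=22 C=20 D=45] open={R5}
Step 16: reserve R9 D 6 -> on_hand[A=31 B=22 C=24 D=45] avail[A=31 B=22 C=20 D=39] open={R5,R9}

Answer: A: 31
B: 22
C: 20
D: 39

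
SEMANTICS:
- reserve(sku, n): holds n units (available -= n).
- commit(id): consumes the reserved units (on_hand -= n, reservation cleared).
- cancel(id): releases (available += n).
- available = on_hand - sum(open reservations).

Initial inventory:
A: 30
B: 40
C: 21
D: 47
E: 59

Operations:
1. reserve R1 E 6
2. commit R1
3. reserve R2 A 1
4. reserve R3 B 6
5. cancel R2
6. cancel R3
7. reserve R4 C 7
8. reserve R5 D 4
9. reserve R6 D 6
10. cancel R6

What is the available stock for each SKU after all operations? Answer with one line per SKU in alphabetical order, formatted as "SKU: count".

Step 1: reserve R1 E 6 -> on_hand[A=30 B=40 C=21 D=47 E=59] avail[A=30 B=40 C=21 D=47 E=53] open={R1}
Step 2: commit R1 -> on_hand[A=30 B=40 C=21 D=47 E=53] avail[A=30 B=40 C=21 D=47 E=53] open={}
Step 3: reserve R2 A 1 -> on_hand[A=30 B=40 C=21 D=47 E=53] avail[A=29 B=40 C=21 D=47 E=53] open={R2}
Step 4: reserve R3 B 6 -> on_hand[A=30 B=40 C=21 D=47 E=53] avail[A=29 B=34 C=21 D=47 E=53] open={R2,R3}
Step 5: cancel R2 -> on_hand[A=30 B=40 C=21 D=47 E=53] avail[A=30 B=34 C=21 D=47 E=53] open={R3}
Step 6: cancel R3 -> on_hand[A=30 B=40 C=21 D=47 E=53] avail[A=30 B=40 C=21 D=47 E=53] open={}
Step 7: reserve R4 C 7 -> on_hand[A=30 B=40 C=21 D=47 E=53] avail[A=30 B=40 C=14 D=47 E=53] open={R4}
Step 8: reserve R5 D 4 -> on_hand[A=30 B=40 C=21 D=47 E=53] avail[A=30 B=40 C=14 D=43 E=53] open={R4,R5}
Step 9: reserve R6 D 6 -> on_hand[A=30 B=40 C=21 D=47 E=53] avail[A=30 B=40 C=14 D=37 E=53] open={R4,R5,R6}
Step 10: cancel R6 -> on_hand[A=30 B=40 C=21 D=47 E=53] avail[A=30 B=40 C=14 D=43 E=53] open={R4,R5}

Answer: A: 30
B: 40
C: 14
D: 43
E: 53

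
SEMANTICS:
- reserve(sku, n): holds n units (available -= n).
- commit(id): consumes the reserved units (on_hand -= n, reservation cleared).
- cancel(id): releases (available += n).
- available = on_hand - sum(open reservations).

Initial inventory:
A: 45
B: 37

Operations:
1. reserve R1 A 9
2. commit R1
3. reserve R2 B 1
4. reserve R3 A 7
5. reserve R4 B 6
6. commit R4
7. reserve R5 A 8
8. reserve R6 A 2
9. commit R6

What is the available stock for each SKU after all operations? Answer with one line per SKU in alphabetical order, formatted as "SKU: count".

Step 1: reserve R1 A 9 -> on_hand[A=45 B=37] avail[A=36 B=37] open={R1}
Step 2: commit R1 -> on_hand[A=36 B=37] avail[A=36 B=37] open={}
Step 3: reserve R2 B 1 -> on_hand[A=36 B=37] avail[A=36 B=36] open={R2}
Step 4: reserve R3 A 7 -> on_hand[A=36 B=37] avail[A=29 B=36] open={R2,R3}
Step 5: reserve R4 B 6 -> on_hand[A=36 B=37] avail[A=29 B=30] open={R2,R3,R4}
Step 6: commit R4 -> on_hand[A=36 B=31] avail[A=29 B=30] open={R2,R3}
Step 7: reserve R5 A 8 -> on_hand[A=36 B=31] avail[A=21 B=30] open={R2,R3,R5}
Step 8: reserve R6 A 2 -> on_hand[A=36 B=31] avail[A=19 B=30] open={R2,R3,R5,R6}
Step 9: commit R6 -> on_hand[A=34 B=31] avail[A=19 B=30] open={R2,R3,R5}

Answer: A: 19
B: 30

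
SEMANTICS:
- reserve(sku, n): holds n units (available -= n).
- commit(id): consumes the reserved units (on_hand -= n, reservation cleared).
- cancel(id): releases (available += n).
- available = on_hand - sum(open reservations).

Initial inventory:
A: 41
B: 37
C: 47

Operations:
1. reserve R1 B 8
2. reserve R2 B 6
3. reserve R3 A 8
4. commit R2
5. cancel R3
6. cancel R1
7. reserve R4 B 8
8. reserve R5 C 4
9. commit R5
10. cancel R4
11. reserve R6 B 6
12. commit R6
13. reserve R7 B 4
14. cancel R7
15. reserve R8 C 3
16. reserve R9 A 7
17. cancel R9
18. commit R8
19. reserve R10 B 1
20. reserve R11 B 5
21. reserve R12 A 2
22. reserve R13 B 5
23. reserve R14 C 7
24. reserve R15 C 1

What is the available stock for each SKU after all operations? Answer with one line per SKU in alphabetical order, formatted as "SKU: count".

Answer: A: 39
B: 14
C: 32

Derivation:
Step 1: reserve R1 B 8 -> on_hand[A=41 B=37 C=47] avail[A=41 B=29 C=47] open={R1}
Step 2: reserve R2 B 6 -> on_hand[A=41 B=37 C=47] avail[A=41 B=23 C=47] open={R1,R2}
Step 3: reserve R3 A 8 -> on_hand[A=41 B=37 C=47] avail[A=33 B=23 C=47] open={R1,R2,R3}
Step 4: commit R2 -> on_hand[A=41 B=31 C=47] avail[A=33 B=23 C=47] open={R1,R3}
Step 5: cancel R3 -> on_hand[A=41 B=31 C=47] avail[A=41 B=23 C=47] open={R1}
Step 6: cancel R1 -> on_hand[A=41 B=31 C=47] avail[A=41 B=31 C=47] open={}
Step 7: reserve R4 B 8 -> on_hand[A=41 B=31 C=47] avail[A=41 B=23 C=47] open={R4}
Step 8: reserve R5 C 4 -> on_hand[A=41 B=31 C=47] avail[A=41 B=23 C=43] open={R4,R5}
Step 9: commit R5 -> on_hand[A=41 B=31 C=43] avail[A=41 B=23 C=43] open={R4}
Step 10: cancel R4 -> on_hand[A=41 B=31 C=43] avail[A=41 B=31 C=43] open={}
Step 11: reserve R6 B 6 -> on_hand[A=41 B=31 C=43] avail[A=41 B=25 C=43] open={R6}
Step 12: commit R6 -> on_hand[A=41 B=25 C=43] avail[A=41 B=25 C=43] open={}
Step 13: reserve R7 B 4 -> on_hand[A=41 B=25 C=43] avail[A=41 B=21 C=43] open={R7}
Step 14: cancel R7 -> on_hand[A=41 B=25 C=43] avail[A=41 B=25 C=43] open={}
Step 15: reserve R8 C 3 -> on_hand[A=41 B=25 C=43] avail[A=41 B=25 C=40] open={R8}
Step 16: reserve R9 A 7 -> on_hand[A=41 B=25 C=43] avail[A=34 B=25 C=40] open={R8,R9}
Step 17: cancel R9 -> on_hand[A=41 B=25 C=43] avail[A=41 B=25 C=40] open={R8}
Step 18: commit R8 -> on_hand[A=41 B=25 C=40] avail[A=41 B=25 C=40] open={}
Step 19: reserve R10 B 1 -> on_hand[A=41 B=25 C=40] avail[A=41 B=24 C=40] open={R10}
Step 20: reserve R11 B 5 -> on_hand[A=41 B=25 C=40] avail[A=41 B=19 C=40] open={R10,R11}
Step 21: reserve R12 A 2 -> on_hand[A=41 B=25 C=40] avail[A=39 B=19 C=40] open={R10,R11,R12}
Step 22: reserve R13 B 5 -> on_hand[A=41 B=25 C=40] avail[A=39 B=14 C=40] open={R10,R11,R12,R13}
Step 23: reserve R14 C 7 -> on_hand[A=41 B=25 C=40] avail[A=39 B=14 C=33] open={R10,R11,R12,R13,R14}
Step 24: reserve R15 C 1 -> on_hand[A=41 B=25 C=40] avail[A=39 B=14 C=32] open={R10,R11,R12,R13,R14,R15}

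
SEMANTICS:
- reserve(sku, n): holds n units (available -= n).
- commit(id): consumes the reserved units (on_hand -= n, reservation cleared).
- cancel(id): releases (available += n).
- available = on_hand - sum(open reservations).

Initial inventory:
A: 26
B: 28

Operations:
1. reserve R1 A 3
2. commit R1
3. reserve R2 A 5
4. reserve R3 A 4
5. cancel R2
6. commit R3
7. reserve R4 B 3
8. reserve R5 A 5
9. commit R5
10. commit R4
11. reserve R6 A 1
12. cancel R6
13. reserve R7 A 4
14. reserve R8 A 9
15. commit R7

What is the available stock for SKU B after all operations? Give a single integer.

Answer: 25

Derivation:
Step 1: reserve R1 A 3 -> on_hand[A=26 B=28] avail[A=23 B=28] open={R1}
Step 2: commit R1 -> on_hand[A=23 B=28] avail[A=23 B=28] open={}
Step 3: reserve R2 A 5 -> on_hand[A=23 B=28] avail[A=18 B=28] open={R2}
Step 4: reserve R3 A 4 -> on_hand[A=23 B=28] avail[A=14 B=28] open={R2,R3}
Step 5: cancel R2 -> on_hand[A=23 B=28] avail[A=19 B=28] open={R3}
Step 6: commit R3 -> on_hand[A=19 B=28] avail[A=19 B=28] open={}
Step 7: reserve R4 B 3 -> on_hand[A=19 B=28] avail[A=19 B=25] open={R4}
Step 8: reserve R5 A 5 -> on_hand[A=19 B=28] avail[A=14 B=25] open={R4,R5}
Step 9: commit R5 -> on_hand[A=14 B=28] avail[A=14 B=25] open={R4}
Step 10: commit R4 -> on_hand[A=14 B=25] avail[A=14 B=25] open={}
Step 11: reserve R6 A 1 -> on_hand[A=14 B=25] avail[A=13 B=25] open={R6}
Step 12: cancel R6 -> on_hand[A=14 B=25] avail[A=14 B=25] open={}
Step 13: reserve R7 A 4 -> on_hand[A=14 B=25] avail[A=10 B=25] open={R7}
Step 14: reserve R8 A 9 -> on_hand[A=14 B=25] avail[A=1 B=25] open={R7,R8}
Step 15: commit R7 -> on_hand[A=10 B=25] avail[A=1 B=25] open={R8}
Final available[B] = 25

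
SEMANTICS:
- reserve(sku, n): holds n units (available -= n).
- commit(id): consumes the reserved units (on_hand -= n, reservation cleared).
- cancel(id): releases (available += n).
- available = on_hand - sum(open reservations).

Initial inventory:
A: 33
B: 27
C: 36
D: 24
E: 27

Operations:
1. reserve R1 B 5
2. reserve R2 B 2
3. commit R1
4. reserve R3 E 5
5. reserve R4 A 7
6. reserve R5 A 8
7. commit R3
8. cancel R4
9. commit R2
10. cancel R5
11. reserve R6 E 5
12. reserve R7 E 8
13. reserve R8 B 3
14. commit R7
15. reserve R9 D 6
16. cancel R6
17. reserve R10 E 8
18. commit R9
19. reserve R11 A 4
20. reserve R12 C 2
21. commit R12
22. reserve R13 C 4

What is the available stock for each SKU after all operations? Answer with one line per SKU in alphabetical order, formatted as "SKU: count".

Answer: A: 29
B: 17
C: 30
D: 18
E: 6

Derivation:
Step 1: reserve R1 B 5 -> on_hand[A=33 B=27 C=36 D=24 E=27] avail[A=33 B=22 C=36 D=24 E=27] open={R1}
Step 2: reserve R2 B 2 -> on_hand[A=33 B=27 C=36 D=24 E=27] avail[A=33 B=20 C=36 D=24 E=27] open={R1,R2}
Step 3: commit R1 -> on_hand[A=33 B=22 C=36 D=24 E=27] avail[A=33 B=20 C=36 D=24 E=27] open={R2}
Step 4: reserve R3 E 5 -> on_hand[A=33 B=22 C=36 D=24 E=27] avail[A=33 B=20 C=36 D=24 E=22] open={R2,R3}
Step 5: reserve R4 A 7 -> on_hand[A=33 B=22 C=36 D=24 E=27] avail[A=26 B=20 C=36 D=24 E=22] open={R2,R3,R4}
Step 6: reserve R5 A 8 -> on_hand[A=33 B=22 C=36 D=24 E=27] avail[A=18 B=20 C=36 D=24 E=22] open={R2,R3,R4,R5}
Step 7: commit R3 -> on_hand[A=33 B=22 C=36 D=24 E=22] avail[A=18 B=20 C=36 D=24 E=22] open={R2,R4,R5}
Step 8: cancel R4 -> on_hand[A=33 B=22 C=36 D=24 E=22] avail[A=25 B=20 C=36 D=24 E=22] open={R2,R5}
Step 9: commit R2 -> on_hand[A=33 B=20 C=36 D=24 E=22] avail[A=25 B=20 C=36 D=24 E=22] open={R5}
Step 10: cancel R5 -> on_hand[A=33 B=20 C=36 D=24 E=22] avail[A=33 B=20 C=36 D=24 E=22] open={}
Step 11: reserve R6 E 5 -> on_hand[A=33 B=20 C=36 D=24 E=22] avail[A=33 B=20 C=36 D=24 E=17] open={R6}
Step 12: reserve R7 E 8 -> on_hand[A=33 B=20 C=36 D=24 E=22] avail[A=33 B=20 C=36 D=24 E=9] open={R6,R7}
Step 13: reserve R8 B 3 -> on_hand[A=33 B=20 C=36 D=24 E=22] avail[A=33 B=17 C=36 D=24 E=9] open={R6,R7,R8}
Step 14: commit R7 -> on_hand[A=33 B=20 C=36 D=24 E=14] avail[A=33 B=17 C=36 D=24 E=9] open={R6,R8}
Step 15: reserve R9 D 6 -> on_hand[A=33 B=20 C=36 D=24 E=14] avail[A=33 B=17 C=36 D=18 E=9] open={R6,R8,R9}
Step 16: cancel R6 -> on_hand[A=33 B=20 C=36 D=24 E=14] avail[A=33 B=17 C=36 D=18 E=14] open={R8,R9}
Step 17: reserve R10 E 8 -> on_hand[A=33 B=20 C=36 D=24 E=14] avail[A=33 B=17 C=36 D=18 E=6] open={R10,R8,R9}
Step 18: commit R9 -> on_hand[A=33 B=20 C=36 D=18 E=14] avail[A=33 B=17 C=36 D=18 E=6] open={R10,R8}
Step 19: reserve R11 A 4 -> on_hand[A=33 B=20 C=36 D=18 E=14] avail[A=29 B=17 C=36 D=18 E=6] open={R10,R11,R8}
Step 20: reserve R12 C 2 -> on_hand[A=33 B=20 C=36 D=18 E=14] avail[A=29 B=17 C=34 D=18 E=6] open={R10,R11,R12,R8}
Step 21: commit R12 -> on_hand[A=33 B=20 C=34 D=18 E=14] avail[A=29 B=17 C=34 D=18 E=6] open={R10,R11,R8}
Step 22: reserve R13 C 4 -> on_hand[A=33 B=20 C=34 D=18 E=14] avail[A=29 B=17 C=30 D=18 E=6] open={R10,R11,R13,R8}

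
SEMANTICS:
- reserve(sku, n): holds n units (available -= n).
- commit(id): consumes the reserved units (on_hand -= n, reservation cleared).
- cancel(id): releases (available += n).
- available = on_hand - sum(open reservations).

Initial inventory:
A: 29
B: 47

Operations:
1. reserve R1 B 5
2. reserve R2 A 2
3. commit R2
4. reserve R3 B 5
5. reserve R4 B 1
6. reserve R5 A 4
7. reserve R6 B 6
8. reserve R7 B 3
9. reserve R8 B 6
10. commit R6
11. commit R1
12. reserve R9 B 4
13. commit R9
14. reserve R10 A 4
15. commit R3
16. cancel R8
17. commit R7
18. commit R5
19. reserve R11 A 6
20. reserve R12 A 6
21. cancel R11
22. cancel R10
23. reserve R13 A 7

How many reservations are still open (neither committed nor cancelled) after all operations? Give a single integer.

Step 1: reserve R1 B 5 -> on_hand[A=29 B=47] avail[A=29 B=42] open={R1}
Step 2: reserve R2 A 2 -> on_hand[A=29 B=47] avail[A=27 B=42] open={R1,R2}
Step 3: commit R2 -> on_hand[A=27 B=47] avail[A=27 B=42] open={R1}
Step 4: reserve R3 B 5 -> on_hand[A=27 B=47] avail[A=27 B=37] open={R1,R3}
Step 5: reserve R4 B 1 -> on_hand[A=27 B=47] avail[A=27 B=36] open={R1,R3,R4}
Step 6: reserve R5 A 4 -> on_hand[A=27 B=47] avail[A=23 B=36] open={R1,R3,R4,R5}
Step 7: reserve R6 B 6 -> on_hand[A=27 B=47] avail[A=23 B=30] open={R1,R3,R4,R5,R6}
Step 8: reserve R7 B 3 -> on_hand[A=27 B=47] avail[A=23 B=27] open={R1,R3,R4,R5,R6,R7}
Step 9: reserve R8 B 6 -> on_hand[A=27 B=47] avail[A=23 B=21] open={R1,R3,R4,R5,R6,R7,R8}
Step 10: commit R6 -> on_hand[A=27 B=41] avail[A=23 B=21] open={R1,R3,R4,R5,R7,R8}
Step 11: commit R1 -> on_hand[A=27 B=36] avail[A=23 B=21] open={R3,R4,R5,R7,R8}
Step 12: reserve R9 B 4 -> on_hand[A=27 B=36] avail[A=23 B=17] open={R3,R4,R5,R7,R8,R9}
Step 13: commit R9 -> on_hand[A=27 B=32] avail[A=23 B=17] open={R3,R4,R5,R7,R8}
Step 14: reserve R10 A 4 -> on_hand[A=27 B=32] avail[A=19 B=17] open={R10,R3,R4,R5,R7,R8}
Step 15: commit R3 -> on_hand[A=27 B=27] avail[A=19 B=17] open={R10,R4,R5,R7,R8}
Step 16: cancel R8 -> on_hand[A=27 B=27] avail[A=19 B=23] open={R10,R4,R5,R7}
Step 17: commit R7 -> on_hand[A=27 B=24] avail[A=19 B=23] open={R10,R4,R5}
Step 18: commit R5 -> on_hand[A=23 B=24] avail[A=19 B=23] open={R10,R4}
Step 19: reserve R11 A 6 -> on_hand[A=23 B=24] avail[A=13 B=23] open={R10,R11,R4}
Step 20: reserve R12 A 6 -> on_hand[A=23 B=24] avail[A=7 B=23] open={R10,R11,R12,R4}
Step 21: cancel R11 -> on_hand[A=23 B=24] avail[A=13 B=23] open={R10,R12,R4}
Step 22: cancel R10 -> on_hand[A=23 B=24] avail[A=17 B=23] open={R12,R4}
Step 23: reserve R13 A 7 -> on_hand[A=23 B=24] avail[A=10 B=23] open={R12,R13,R4}
Open reservations: ['R12', 'R13', 'R4'] -> 3

Answer: 3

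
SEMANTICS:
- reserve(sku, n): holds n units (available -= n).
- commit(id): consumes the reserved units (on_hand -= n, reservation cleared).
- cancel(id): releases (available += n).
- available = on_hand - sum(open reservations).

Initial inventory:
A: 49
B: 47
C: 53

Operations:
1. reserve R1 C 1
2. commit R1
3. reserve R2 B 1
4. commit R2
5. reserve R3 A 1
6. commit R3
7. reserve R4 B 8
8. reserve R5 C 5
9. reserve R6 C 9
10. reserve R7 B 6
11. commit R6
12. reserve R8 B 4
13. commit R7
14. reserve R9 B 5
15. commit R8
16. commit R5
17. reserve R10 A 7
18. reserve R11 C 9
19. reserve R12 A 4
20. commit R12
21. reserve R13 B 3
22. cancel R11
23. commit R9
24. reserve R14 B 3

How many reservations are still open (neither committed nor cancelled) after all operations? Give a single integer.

Answer: 4

Derivation:
Step 1: reserve R1 C 1 -> on_hand[A=49 B=47 C=53] avail[A=49 B=47 C=52] open={R1}
Step 2: commit R1 -> on_hand[A=49 B=47 C=52] avail[A=49 B=47 C=52] open={}
Step 3: reserve R2 B 1 -> on_hand[A=49 B=47 C=52] avail[A=49 B=46 C=52] open={R2}
Step 4: commit R2 -> on_hand[A=49 B=46 C=52] avail[A=49 B=46 C=52] open={}
Step 5: reserve R3 A 1 -> on_hand[A=49 B=46 C=52] avail[A=48 B=46 C=52] open={R3}
Step 6: commit R3 -> on_hand[A=48 B=46 C=52] avail[A=48 B=46 C=52] open={}
Step 7: reserve R4 B 8 -> on_hand[A=48 B=46 C=52] avail[A=48 B=38 C=52] open={R4}
Step 8: reserve R5 C 5 -> on_hand[A=48 B=46 C=52] avail[A=48 B=38 C=47] open={R4,R5}
Step 9: reserve R6 C 9 -> on_hand[A=48 B=46 C=52] avail[A=48 B=38 C=38] open={R4,R5,R6}
Step 10: reserve R7 B 6 -> on_hand[A=48 B=46 C=52] avail[A=48 B=32 C=38] open={R4,R5,R6,R7}
Step 11: commit R6 -> on_hand[A=48 B=46 C=43] avail[A=48 B=32 C=38] open={R4,R5,R7}
Step 12: reserve R8 B 4 -> on_hand[A=48 B=46 C=43] avail[A=48 B=28 C=38] open={R4,R5,R7,R8}
Step 13: commit R7 -> on_hand[A=48 B=40 C=43] avail[A=48 B=28 C=38] open={R4,R5,R8}
Step 14: reserve R9 B 5 -> on_hand[A=48 B=40 C=43] avail[A=48 B=23 C=38] open={R4,R5,R8,R9}
Step 15: commit R8 -> on_hand[A=48 B=36 C=43] avail[A=48 B=23 C=38] open={R4,R5,R9}
Step 16: commit R5 -> on_hand[A=48 B=36 C=38] avail[A=48 B=23 C=38] open={R4,R9}
Step 17: reserve R10 A 7 -> on_hand[A=48 B=36 C=38] avail[A=41 B=23 C=38] open={R10,R4,R9}
Step 18: reserve R11 C 9 -> on_hand[A=48 B=36 C=38] avail[A=41 B=23 C=29] open={R10,R11,R4,R9}
Step 19: reserve R12 A 4 -> on_hand[A=48 B=36 C=38] avail[A=37 B=23 C=29] open={R10,R11,R12,R4,R9}
Step 20: commit R12 -> on_hand[A=44 B=36 C=38] avail[A=37 B=23 C=29] open={R10,R11,R4,R9}
Step 21: reserve R13 B 3 -> on_hand[A=44 B=36 C=38] avail[A=37 B=20 C=29] open={R10,R11,R13,R4,R9}
Step 22: cancel R11 -> on_hand[A=44 B=36 C=38] avail[A=37 B=20 C=38] open={R10,R13,R4,R9}
Step 23: commit R9 -> on_hand[A=44 B=31 C=38] avail[A=37 B=20 C=38] open={R10,R13,R4}
Step 24: reserve R14 B 3 -> on_hand[A=44 B=31 C=38] avail[A=37 B=17 C=38] open={R10,R13,R14,R4}
Open reservations: ['R10', 'R13', 'R14', 'R4'] -> 4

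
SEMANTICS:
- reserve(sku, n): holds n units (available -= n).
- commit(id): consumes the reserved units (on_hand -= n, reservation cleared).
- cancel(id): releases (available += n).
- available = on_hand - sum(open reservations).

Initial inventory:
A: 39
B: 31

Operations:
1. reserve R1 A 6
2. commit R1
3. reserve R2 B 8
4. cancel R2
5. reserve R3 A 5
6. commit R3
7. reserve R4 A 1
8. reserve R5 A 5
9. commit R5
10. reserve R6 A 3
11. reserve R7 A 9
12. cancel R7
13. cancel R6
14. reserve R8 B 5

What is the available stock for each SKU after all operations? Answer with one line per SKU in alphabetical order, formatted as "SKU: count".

Answer: A: 22
B: 26

Derivation:
Step 1: reserve R1 A 6 -> on_hand[A=39 B=31] avail[A=33 B=31] open={R1}
Step 2: commit R1 -> on_hand[A=33 B=31] avail[A=33 B=31] open={}
Step 3: reserve R2 B 8 -> on_hand[A=33 B=31] avail[A=33 B=23] open={R2}
Step 4: cancel R2 -> on_hand[A=33 B=31] avail[A=33 B=31] open={}
Step 5: reserve R3 A 5 -> on_hand[A=33 B=31] avail[A=28 B=31] open={R3}
Step 6: commit R3 -> on_hand[A=28 B=31] avail[A=28 B=31] open={}
Step 7: reserve R4 A 1 -> on_hand[A=28 B=31] avail[A=27 B=31] open={R4}
Step 8: reserve R5 A 5 -> on_hand[A=28 B=31] avail[A=22 B=31] open={R4,R5}
Step 9: commit R5 -> on_hand[A=23 B=31] avail[A=22 B=31] open={R4}
Step 10: reserve R6 A 3 -> on_hand[A=23 B=31] avail[A=19 B=31] open={R4,R6}
Step 11: reserve R7 A 9 -> on_hand[A=23 B=31] avail[A=10 B=31] open={R4,R6,R7}
Step 12: cancel R7 -> on_hand[A=23 B=31] avail[A=19 B=31] open={R4,R6}
Step 13: cancel R6 -> on_hand[A=23 B=31] avail[A=22 B=31] open={R4}
Step 14: reserve R8 B 5 -> on_hand[A=23 B=31] avail[A=22 B=26] open={R4,R8}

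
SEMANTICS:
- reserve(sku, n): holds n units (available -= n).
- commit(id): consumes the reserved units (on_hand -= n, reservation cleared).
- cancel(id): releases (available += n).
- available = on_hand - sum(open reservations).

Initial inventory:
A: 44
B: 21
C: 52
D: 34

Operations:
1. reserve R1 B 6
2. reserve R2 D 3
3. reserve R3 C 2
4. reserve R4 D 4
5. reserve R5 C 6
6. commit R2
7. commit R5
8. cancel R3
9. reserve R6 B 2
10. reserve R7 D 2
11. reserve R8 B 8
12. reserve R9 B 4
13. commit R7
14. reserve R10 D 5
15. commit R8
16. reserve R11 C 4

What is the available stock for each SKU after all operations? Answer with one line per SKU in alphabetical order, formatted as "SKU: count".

Step 1: reserve R1 B 6 -> on_hand[A=44 B=21 C=52 D=34] avail[A=44 B=15 C=52 D=34] open={R1}
Step 2: reserve R2 D 3 -> on_hand[A=44 B=21 C=52 D=34] avail[A=44 B=15 C=52 D=31] open={R1,R2}
Step 3: reserve R3 C 2 -> on_hand[A=44 B=21 C=52 D=34] avail[A=44 B=15 C=50 D=31] open={R1,R2,R3}
Step 4: reserve R4 D 4 -> on_hand[A=44 B=21 C=52 D=34] avail[A=44 B=15 C=50 D=27] open={R1,R2,R3,R4}
Step 5: reserve R5 C 6 -> on_hand[A=44 B=21 C=52 D=34] avail[A=44 B=15 C=44 D=27] open={R1,R2,R3,R4,R5}
Step 6: commit R2 -> on_hand[A=44 B=21 C=52 D=31] avail[A=44 B=15 C=44 D=27] open={R1,R3,R4,R5}
Step 7: commit R5 -> on_hand[A=44 B=21 C=46 D=31] avail[A=44 B=15 C=44 D=27] open={R1,R3,R4}
Step 8: cancel R3 -> on_hand[A=44 B=21 C=46 D=31] avail[A=44 B=15 C=46 D=27] open={R1,R4}
Step 9: reserve R6 B 2 -> on_hand[A=44 B=21 C=46 D=31] avail[A=44 B=13 C=46 D=27] open={R1,R4,R6}
Step 10: reserve R7 D 2 -> on_hand[A=44 B=21 C=46 D=31] avail[A=44 B=13 C=46 D=25] open={R1,R4,R6,R7}
Step 11: reserve R8 B 8 -> on_hand[A=44 B=21 C=46 D=31] avail[A=44 B=5 C=46 D=25] open={R1,R4,R6,R7,R8}
Step 12: reserve R9 B 4 -> on_hand[A=44 B=21 C=46 D=31] avail[A=44 B=1 C=46 D=25] open={R1,R4,R6,R7,R8,R9}
Step 13: commit R7 -> on_hand[A=44 B=21 C=46 D=29] avail[A=44 B=1 C=46 D=25] open={R1,R4,R6,R8,R9}
Step 14: reserve R10 D 5 -> on_hand[A=44 B=21 C=46 D=29] avail[A=44 B=1 C=46 D=20] open={R1,R10,R4,R6,R8,R9}
Step 15: commit R8 -> on_hand[A=44 B=13 C=46 D=29] avail[A=44 B=1 C=46 D=20] open={R1,R10,R4,R6,R9}
Step 16: reserve R11 C 4 -> on_hand[A=44 B=13 C=46 D=29] avail[A=44 B=1 C=42 D=20] open={R1,R10,R11,R4,R6,R9}

Answer: A: 44
B: 1
C: 42
D: 20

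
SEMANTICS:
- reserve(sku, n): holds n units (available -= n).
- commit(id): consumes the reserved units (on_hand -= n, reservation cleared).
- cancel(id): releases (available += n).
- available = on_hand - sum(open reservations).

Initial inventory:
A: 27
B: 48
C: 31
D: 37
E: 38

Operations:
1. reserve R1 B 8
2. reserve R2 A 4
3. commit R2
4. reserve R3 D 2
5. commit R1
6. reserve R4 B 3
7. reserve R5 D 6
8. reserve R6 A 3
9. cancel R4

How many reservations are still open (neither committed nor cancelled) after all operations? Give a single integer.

Answer: 3

Derivation:
Step 1: reserve R1 B 8 -> on_hand[A=27 B=48 C=31 D=37 E=38] avail[A=27 B=40 C=31 D=37 E=38] open={R1}
Step 2: reserve R2 A 4 -> on_hand[A=27 B=48 C=31 D=37 E=38] avail[A=23 B=40 C=31 D=37 E=38] open={R1,R2}
Step 3: commit R2 -> on_hand[A=23 B=48 C=31 D=37 E=38] avail[A=23 B=40 C=31 D=37 E=38] open={R1}
Step 4: reserve R3 D 2 -> on_hand[A=23 B=48 C=31 D=37 E=38] avail[A=23 B=40 C=31 D=35 E=38] open={R1,R3}
Step 5: commit R1 -> on_hand[A=23 B=40 C=31 D=37 E=38] avail[A=23 B=40 C=31 D=35 E=38] open={R3}
Step 6: reserve R4 B 3 -> on_hand[A=23 B=40 C=31 D=37 E=38] avail[A=23 B=37 C=31 D=35 E=38] open={R3,R4}
Step 7: reserve R5 D 6 -> on_hand[A=23 B=40 C=31 D=37 E=38] avail[A=23 B=37 C=31 D=29 E=38] open={R3,R4,R5}
Step 8: reserve R6 A 3 -> on_hand[A=23 B=40 C=31 D=37 E=38] avail[A=20 B=37 C=31 D=29 E=38] open={R3,R4,R5,R6}
Step 9: cancel R4 -> on_hand[A=23 B=40 C=31 D=37 E=38] avail[A=20 B=40 C=31 D=29 E=38] open={R3,R5,R6}
Open reservations: ['R3', 'R5', 'R6'] -> 3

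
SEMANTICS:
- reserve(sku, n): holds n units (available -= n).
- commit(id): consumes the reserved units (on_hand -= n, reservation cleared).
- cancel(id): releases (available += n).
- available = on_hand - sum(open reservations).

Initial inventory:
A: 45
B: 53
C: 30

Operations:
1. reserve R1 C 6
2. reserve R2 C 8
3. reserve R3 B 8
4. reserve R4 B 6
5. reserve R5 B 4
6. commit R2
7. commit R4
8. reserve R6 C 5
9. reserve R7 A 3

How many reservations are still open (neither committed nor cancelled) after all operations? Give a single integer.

Answer: 5

Derivation:
Step 1: reserve R1 C 6 -> on_hand[A=45 B=53 C=30] avail[A=45 B=53 C=24] open={R1}
Step 2: reserve R2 C 8 -> on_hand[A=45 B=53 C=30] avail[A=45 B=53 C=16] open={R1,R2}
Step 3: reserve R3 B 8 -> on_hand[A=45 B=53 C=30] avail[A=45 B=45 C=16] open={R1,R2,R3}
Step 4: reserve R4 B 6 -> on_hand[A=45 B=53 C=30] avail[A=45 B=39 C=16] open={R1,R2,R3,R4}
Step 5: reserve R5 B 4 -> on_hand[A=45 B=53 C=30] avail[A=45 B=35 C=16] open={R1,R2,R3,R4,R5}
Step 6: commit R2 -> on_hand[A=45 B=53 C=22] avail[A=45 B=35 C=16] open={R1,R3,R4,R5}
Step 7: commit R4 -> on_hand[A=45 B=47 C=22] avail[A=45 B=35 C=16] open={R1,R3,R5}
Step 8: reserve R6 C 5 -> on_hand[A=45 B=47 C=22] avail[A=45 B=35 C=11] open={R1,R3,R5,R6}
Step 9: reserve R7 A 3 -> on_hand[A=45 B=47 C=22] avail[A=42 B=35 C=11] open={R1,R3,R5,R6,R7}
Open reservations: ['R1', 'R3', 'R5', 'R6', 'R7'] -> 5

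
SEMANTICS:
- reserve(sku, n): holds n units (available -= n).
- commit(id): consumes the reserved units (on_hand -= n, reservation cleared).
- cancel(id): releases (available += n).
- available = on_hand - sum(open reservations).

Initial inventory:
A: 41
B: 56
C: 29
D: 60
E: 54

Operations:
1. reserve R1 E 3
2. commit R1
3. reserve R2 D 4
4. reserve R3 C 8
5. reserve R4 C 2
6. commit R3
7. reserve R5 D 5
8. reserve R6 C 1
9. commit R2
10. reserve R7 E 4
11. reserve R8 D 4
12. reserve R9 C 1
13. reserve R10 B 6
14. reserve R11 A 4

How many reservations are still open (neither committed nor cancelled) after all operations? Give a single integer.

Answer: 8

Derivation:
Step 1: reserve R1 E 3 -> on_hand[A=41 B=56 C=29 D=60 E=54] avail[A=41 B=56 C=29 D=60 E=51] open={R1}
Step 2: commit R1 -> on_hand[A=41 B=56 C=29 D=60 E=51] avail[A=41 B=56 C=29 D=60 E=51] open={}
Step 3: reserve R2 D 4 -> on_hand[A=41 B=56 C=29 D=60 E=51] avail[A=41 B=56 C=29 D=56 E=51] open={R2}
Step 4: reserve R3 C 8 -> on_hand[A=41 B=56 C=29 D=60 E=51] avail[A=41 B=56 C=21 D=56 E=51] open={R2,R3}
Step 5: reserve R4 C 2 -> on_hand[A=41 B=56 C=29 D=60 E=51] avail[A=41 B=56 C=19 D=56 E=51] open={R2,R3,R4}
Step 6: commit R3 -> on_hand[A=41 B=56 C=21 D=60 E=51] avail[A=41 B=56 C=19 D=56 E=51] open={R2,R4}
Step 7: reserve R5 D 5 -> on_hand[A=41 B=56 C=21 D=60 E=51] avail[A=41 B=56 C=19 D=51 E=51] open={R2,R4,R5}
Step 8: reserve R6 C 1 -> on_hand[A=41 B=56 C=21 D=60 E=51] avail[A=41 B=56 C=18 D=51 E=51] open={R2,R4,R5,R6}
Step 9: commit R2 -> on_hand[A=41 B=56 C=21 D=56 E=51] avail[A=41 B=56 C=18 D=51 E=51] open={R4,R5,R6}
Step 10: reserve R7 E 4 -> on_hand[A=41 B=56 C=21 D=56 E=51] avail[A=41 B=56 C=18 D=51 E=47] open={R4,R5,R6,R7}
Step 11: reserve R8 D 4 -> on_hand[A=41 B=56 C=21 D=56 E=51] avail[A=41 B=56 C=18 D=47 E=47] open={R4,R5,R6,R7,R8}
Step 12: reserve R9 C 1 -> on_hand[A=41 B=56 C=21 D=56 E=51] avail[A=41 B=56 C=17 D=47 E=47] open={R4,R5,R6,R7,R8,R9}
Step 13: reserve R10 B 6 -> on_hand[A=41 B=56 C=21 D=56 E=51] avail[A=41 B=50 C=17 D=47 E=47] open={R10,R4,R5,R6,R7,R8,R9}
Step 14: reserve R11 A 4 -> on_hand[A=41 B=56 C=21 D=56 E=51] avail[A=37 B=50 C=17 D=47 E=47] open={R10,R11,R4,R5,R6,R7,R8,R9}
Open reservations: ['R10', 'R11', 'R4', 'R5', 'R6', 'R7', 'R8', 'R9'] -> 8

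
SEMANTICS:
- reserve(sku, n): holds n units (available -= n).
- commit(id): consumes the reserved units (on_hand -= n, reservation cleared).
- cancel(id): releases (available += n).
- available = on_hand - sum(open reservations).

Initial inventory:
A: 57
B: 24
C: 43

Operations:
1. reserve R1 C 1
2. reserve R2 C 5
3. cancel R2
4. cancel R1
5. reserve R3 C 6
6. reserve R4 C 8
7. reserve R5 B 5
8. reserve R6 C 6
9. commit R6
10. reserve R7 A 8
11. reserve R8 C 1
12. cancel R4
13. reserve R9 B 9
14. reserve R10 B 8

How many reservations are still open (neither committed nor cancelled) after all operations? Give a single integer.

Step 1: reserve R1 C 1 -> on_hand[A=57 B=24 C=43] avail[A=57 B=24 C=42] open={R1}
Step 2: reserve R2 C 5 -> on_hand[A=57 B=24 C=43] avail[A=57 B=24 C=37] open={R1,R2}
Step 3: cancel R2 -> on_hand[A=57 B=24 C=43] avail[A=57 B=24 C=42] open={R1}
Step 4: cancel R1 -> on_hand[A=57 B=24 C=43] avail[A=57 B=24 C=43] open={}
Step 5: reserve R3 C 6 -> on_hand[A=57 B=24 C=43] avail[A=57 B=24 C=37] open={R3}
Step 6: reserve R4 C 8 -> on_hand[A=57 B=24 C=43] avail[A=57 B=24 C=29] open={R3,R4}
Step 7: reserve R5 B 5 -> on_hand[A=57 B=24 C=43] avail[A=57 B=19 C=29] open={R3,R4,R5}
Step 8: reserve R6 C 6 -> on_hand[A=57 B=24 C=43] avail[A=57 B=19 C=23] open={R3,R4,R5,R6}
Step 9: commit R6 -> on_hand[A=57 B=24 C=37] avail[A=57 B=19 C=23] open={R3,R4,R5}
Step 10: reserve R7 A 8 -> on_hand[A=57 B=24 C=37] avail[A=49 B=19 C=23] open={R3,R4,R5,R7}
Step 11: reserve R8 C 1 -> on_hand[A=57 B=24 C=37] avail[A=49 B=19 C=22] open={R3,R4,R5,R7,R8}
Step 12: cancel R4 -> on_hand[A=57 B=24 C=37] avail[A=49 B=19 C=30] open={R3,R5,R7,R8}
Step 13: reserve R9 B 9 -> on_hand[A=57 B=24 C=37] avail[A=49 B=10 C=30] open={R3,R5,R7,R8,R9}
Step 14: reserve R10 B 8 -> on_hand[A=57 B=24 C=37] avail[A=49 B=2 C=30] open={R10,R3,R5,R7,R8,R9}
Open reservations: ['R10', 'R3', 'R5', 'R7', 'R8', 'R9'] -> 6

Answer: 6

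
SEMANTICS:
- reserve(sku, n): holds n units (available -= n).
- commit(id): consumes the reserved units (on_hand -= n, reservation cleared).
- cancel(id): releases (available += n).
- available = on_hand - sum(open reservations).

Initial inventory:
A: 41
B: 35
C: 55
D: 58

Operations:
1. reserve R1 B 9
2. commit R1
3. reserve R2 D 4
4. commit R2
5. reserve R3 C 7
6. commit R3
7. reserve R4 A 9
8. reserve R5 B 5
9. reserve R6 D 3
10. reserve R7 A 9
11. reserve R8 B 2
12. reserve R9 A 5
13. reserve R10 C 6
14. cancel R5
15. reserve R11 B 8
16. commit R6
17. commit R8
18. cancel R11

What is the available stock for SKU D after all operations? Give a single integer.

Answer: 51

Derivation:
Step 1: reserve R1 B 9 -> on_hand[A=41 B=35 C=55 D=58] avail[A=41 B=26 C=55 D=58] open={R1}
Step 2: commit R1 -> on_hand[A=41 B=26 C=55 D=58] avail[A=41 B=26 C=55 D=58] open={}
Step 3: reserve R2 D 4 -> on_hand[A=41 B=26 C=55 D=58] avail[A=41 B=26 C=55 D=54] open={R2}
Step 4: commit R2 -> on_hand[A=41 B=26 C=55 D=54] avail[A=41 B=26 C=55 D=54] open={}
Step 5: reserve R3 C 7 -> on_hand[A=41 B=26 C=55 D=54] avail[A=41 B=26 C=48 D=54] open={R3}
Step 6: commit R3 -> on_hand[A=41 B=26 C=48 D=54] avail[A=41 B=26 C=48 D=54] open={}
Step 7: reserve R4 A 9 -> on_hand[A=41 B=26 C=48 D=54] avail[A=32 B=26 C=48 D=54] open={R4}
Step 8: reserve R5 B 5 -> on_hand[A=41 B=26 C=48 D=54] avail[A=32 B=21 C=48 D=54] open={R4,R5}
Step 9: reserve R6 D 3 -> on_hand[A=41 B=26 C=48 D=54] avail[A=32 B=21 C=48 D=51] open={R4,R5,R6}
Step 10: reserve R7 A 9 -> on_hand[A=41 B=26 C=48 D=54] avail[A=23 B=21 C=48 D=51] open={R4,R5,R6,R7}
Step 11: reserve R8 B 2 -> on_hand[A=41 B=26 C=48 D=54] avail[A=23 B=19 C=48 D=51] open={R4,R5,R6,R7,R8}
Step 12: reserve R9 A 5 -> on_hand[A=41 B=26 C=48 D=54] avail[A=18 B=19 C=48 D=51] open={R4,R5,R6,R7,R8,R9}
Step 13: reserve R10 C 6 -> on_hand[A=41 B=26 C=48 D=54] avail[A=18 B=19 C=42 D=51] open={R10,R4,R5,R6,R7,R8,R9}
Step 14: cancel R5 -> on_hand[A=41 B=26 C=48 D=54] avail[A=18 B=24 C=42 D=51] open={R10,R4,R6,R7,R8,R9}
Step 15: reserve R11 B 8 -> on_hand[A=41 B=26 C=48 D=54] avail[A=18 B=16 C=42 D=51] open={R10,R11,R4,R6,R7,R8,R9}
Step 16: commit R6 -> on_hand[A=41 B=26 C=48 D=51] avail[A=18 B=16 C=42 D=51] open={R10,R11,R4,R7,R8,R9}
Step 17: commit R8 -> on_hand[A=41 B=24 C=48 D=51] avail[A=18 B=16 C=42 D=51] open={R10,R11,R4,R7,R9}
Step 18: cancel R11 -> on_hand[A=41 B=24 C=48 D=51] avail[A=18 B=24 C=42 D=51] open={R10,R4,R7,R9}
Final available[D] = 51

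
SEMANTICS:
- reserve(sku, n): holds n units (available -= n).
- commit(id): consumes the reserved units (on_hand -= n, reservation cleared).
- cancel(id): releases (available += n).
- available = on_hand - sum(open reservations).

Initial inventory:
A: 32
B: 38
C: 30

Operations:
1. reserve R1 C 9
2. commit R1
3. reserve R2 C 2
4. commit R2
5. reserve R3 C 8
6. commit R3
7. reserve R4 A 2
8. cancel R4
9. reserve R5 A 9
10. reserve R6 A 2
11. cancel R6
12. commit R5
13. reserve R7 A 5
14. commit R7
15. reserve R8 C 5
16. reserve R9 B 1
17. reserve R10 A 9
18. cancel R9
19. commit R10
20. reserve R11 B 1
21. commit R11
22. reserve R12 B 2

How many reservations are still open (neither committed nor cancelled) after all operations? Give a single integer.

Step 1: reserve R1 C 9 -> on_hand[A=32 B=38 C=30] avail[A=32 B=38 C=21] open={R1}
Step 2: commit R1 -> on_hand[A=32 B=38 C=21] avail[A=32 B=38 C=21] open={}
Step 3: reserve R2 C 2 -> on_hand[A=32 B=38 C=21] avail[A=32 B=38 C=19] open={R2}
Step 4: commit R2 -> on_hand[A=32 B=38 C=19] avail[A=32 B=38 C=19] open={}
Step 5: reserve R3 C 8 -> on_hand[A=32 B=38 C=19] avail[A=32 B=38 C=11] open={R3}
Step 6: commit R3 -> on_hand[A=32 B=38 C=11] avail[A=32 B=38 C=11] open={}
Step 7: reserve R4 A 2 -> on_hand[A=32 B=38 C=11] avail[A=30 B=38 C=11] open={R4}
Step 8: cancel R4 -> on_hand[A=32 B=38 C=11] avail[A=32 B=38 C=11] open={}
Step 9: reserve R5 A 9 -> on_hand[A=32 B=38 C=11] avail[A=23 B=38 C=11] open={R5}
Step 10: reserve R6 A 2 -> on_hand[A=32 B=38 C=11] avail[A=21 B=38 C=11] open={R5,R6}
Step 11: cancel R6 -> on_hand[A=32 B=38 C=11] avail[A=23 B=38 C=11] open={R5}
Step 12: commit R5 -> on_hand[A=23 B=38 C=11] avail[A=23 B=38 C=11] open={}
Step 13: reserve R7 A 5 -> on_hand[A=23 B=38 C=11] avail[A=18 B=38 C=11] open={R7}
Step 14: commit R7 -> on_hand[A=18 B=38 C=11] avail[A=18 B=38 C=11] open={}
Step 15: reserve R8 C 5 -> on_hand[A=18 B=38 C=11] avail[A=18 B=38 C=6] open={R8}
Step 16: reserve R9 B 1 -> on_hand[A=18 B=38 C=11] avail[A=18 B=37 C=6] open={R8,R9}
Step 17: reserve R10 A 9 -> on_hand[A=18 B=38 C=11] avail[A=9 B=37 C=6] open={R10,R8,R9}
Step 18: cancel R9 -> on_hand[A=18 B=38 C=11] avail[A=9 B=38 C=6] open={R10,R8}
Step 19: commit R10 -> on_hand[A=9 B=38 C=11] avail[A=9 B=38 C=6] open={R8}
Step 20: reserve R11 B 1 -> on_hand[A=9 B=38 C=11] avail[A=9 B=37 C=6] open={R11,R8}
Step 21: commit R11 -> on_hand[A=9 B=37 C=11] avail[A=9 B=37 C=6] open={R8}
Step 22: reserve R12 B 2 -> on_hand[A=9 B=37 C=11] avail[A=9 B=35 C=6] open={R12,R8}
Open reservations: ['R12', 'R8'] -> 2

Answer: 2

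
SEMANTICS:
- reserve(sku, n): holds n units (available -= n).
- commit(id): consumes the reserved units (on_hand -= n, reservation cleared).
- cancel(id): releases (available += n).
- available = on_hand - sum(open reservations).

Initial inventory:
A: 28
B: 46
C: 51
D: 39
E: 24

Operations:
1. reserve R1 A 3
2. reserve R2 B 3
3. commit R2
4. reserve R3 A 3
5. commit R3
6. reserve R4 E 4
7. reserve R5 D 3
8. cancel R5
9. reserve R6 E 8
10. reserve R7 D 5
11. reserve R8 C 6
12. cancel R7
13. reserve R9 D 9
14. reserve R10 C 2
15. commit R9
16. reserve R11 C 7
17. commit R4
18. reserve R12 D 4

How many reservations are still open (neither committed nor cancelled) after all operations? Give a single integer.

Step 1: reserve R1 A 3 -> on_hand[A=28 B=46 C=51 D=39 E=24] avail[A=25 B=46 C=51 D=39 E=24] open={R1}
Step 2: reserve R2 B 3 -> on_hand[A=28 B=46 C=51 D=39 E=24] avail[A=25 B=43 C=51 D=39 E=24] open={R1,R2}
Step 3: commit R2 -> on_hand[A=28 B=43 C=51 D=39 E=24] avail[A=25 B=43 C=51 D=39 E=24] open={R1}
Step 4: reserve R3 A 3 -> on_hand[A=28 B=43 C=51 D=39 E=24] avail[A=22 B=43 C=51 D=39 E=24] open={R1,R3}
Step 5: commit R3 -> on_hand[A=25 B=43 C=51 D=39 E=24] avail[A=22 B=43 C=51 D=39 E=24] open={R1}
Step 6: reserve R4 E 4 -> on_hand[A=25 B=43 C=51 D=39 E=24] avail[A=22 B=43 C=51 D=39 E=20] open={R1,R4}
Step 7: reserve R5 D 3 -> on_hand[A=25 B=43 C=51 D=39 E=24] avail[A=22 B=43 C=51 D=36 E=20] open={R1,R4,R5}
Step 8: cancel R5 -> on_hand[A=25 B=43 C=51 D=39 E=24] avail[A=22 B=43 C=51 D=39 E=20] open={R1,R4}
Step 9: reserve R6 E 8 -> on_hand[A=25 B=43 C=51 D=39 E=24] avail[A=22 B=43 C=51 D=39 E=12] open={R1,R4,R6}
Step 10: reserve R7 D 5 -> on_hand[A=25 B=43 C=51 D=39 E=24] avail[A=22 B=43 C=51 D=34 E=12] open={R1,R4,R6,R7}
Step 11: reserve R8 C 6 -> on_hand[A=25 B=43 C=51 D=39 E=24] avail[A=22 B=43 C=45 D=34 E=12] open={R1,R4,R6,R7,R8}
Step 12: cancel R7 -> on_hand[A=25 B=43 C=51 D=39 E=24] avail[A=22 B=43 C=45 D=39 E=12] open={R1,R4,R6,R8}
Step 13: reserve R9 D 9 -> on_hand[A=25 B=43 C=51 D=39 E=24] avail[A=22 B=43 C=45 D=30 E=12] open={R1,R4,R6,R8,R9}
Step 14: reserve R10 C 2 -> on_hand[A=25 B=43 C=51 D=39 E=24] avail[A=22 B=43 C=43 D=30 E=12] open={R1,R10,R4,R6,R8,R9}
Step 15: commit R9 -> on_hand[A=25 B=43 C=51 D=30 E=24] avail[A=22 B=43 C=43 D=30 E=12] open={R1,R10,R4,R6,R8}
Step 16: reserve R11 C 7 -> on_hand[A=25 B=43 C=51 D=30 E=24] avail[A=22 B=43 C=36 D=30 E=12] open={R1,R10,R11,R4,R6,R8}
Step 17: commit R4 -> on_hand[A=25 B=43 C=51 D=30 E=20] avail[A=22 B=43 C=36 D=30 E=12] open={R1,R10,R11,R6,R8}
Step 18: reserve R12 D 4 -> on_hand[A=25 B=43 C=51 D=30 E=20] avail[A=22 B=43 C=36 D=26 E=12] open={R1,R10,R11,R12,R6,R8}
Open reservations: ['R1', 'R10', 'R11', 'R12', 'R6', 'R8'] -> 6

Answer: 6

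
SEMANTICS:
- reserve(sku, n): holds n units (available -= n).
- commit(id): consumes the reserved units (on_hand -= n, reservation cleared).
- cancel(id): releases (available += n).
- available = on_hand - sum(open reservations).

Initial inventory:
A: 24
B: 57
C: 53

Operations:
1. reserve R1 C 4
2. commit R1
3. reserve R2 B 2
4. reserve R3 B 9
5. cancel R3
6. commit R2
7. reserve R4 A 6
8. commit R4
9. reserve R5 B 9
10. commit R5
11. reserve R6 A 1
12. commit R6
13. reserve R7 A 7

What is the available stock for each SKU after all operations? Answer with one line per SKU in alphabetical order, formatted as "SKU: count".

Answer: A: 10
B: 46
C: 49

Derivation:
Step 1: reserve R1 C 4 -> on_hand[A=24 B=57 C=53] avail[A=24 B=57 C=49] open={R1}
Step 2: commit R1 -> on_hand[A=24 B=57 C=49] avail[A=24 B=57 C=49] open={}
Step 3: reserve R2 B 2 -> on_hand[A=24 B=57 C=49] avail[A=24 B=55 C=49] open={R2}
Step 4: reserve R3 B 9 -> on_hand[A=24 B=57 C=49] avail[A=24 B=46 C=49] open={R2,R3}
Step 5: cancel R3 -> on_hand[A=24 B=57 C=49] avail[A=24 B=55 C=49] open={R2}
Step 6: commit R2 -> on_hand[A=24 B=55 C=49] avail[A=24 B=55 C=49] open={}
Step 7: reserve R4 A 6 -> on_hand[A=24 B=55 C=49] avail[A=18 B=55 C=49] open={R4}
Step 8: commit R4 -> on_hand[A=18 B=55 C=49] avail[A=18 B=55 C=49] open={}
Step 9: reserve R5 B 9 -> on_hand[A=18 B=55 C=49] avail[A=18 B=46 C=49] open={R5}
Step 10: commit R5 -> on_hand[A=18 B=46 C=49] avail[A=18 B=46 C=49] open={}
Step 11: reserve R6 A 1 -> on_hand[A=18 B=46 C=49] avail[A=17 B=46 C=49] open={R6}
Step 12: commit R6 -> on_hand[A=17 B=46 C=49] avail[A=17 B=46 C=49] open={}
Step 13: reserve R7 A 7 -> on_hand[A=17 B=46 C=49] avail[A=10 B=46 C=49] open={R7}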